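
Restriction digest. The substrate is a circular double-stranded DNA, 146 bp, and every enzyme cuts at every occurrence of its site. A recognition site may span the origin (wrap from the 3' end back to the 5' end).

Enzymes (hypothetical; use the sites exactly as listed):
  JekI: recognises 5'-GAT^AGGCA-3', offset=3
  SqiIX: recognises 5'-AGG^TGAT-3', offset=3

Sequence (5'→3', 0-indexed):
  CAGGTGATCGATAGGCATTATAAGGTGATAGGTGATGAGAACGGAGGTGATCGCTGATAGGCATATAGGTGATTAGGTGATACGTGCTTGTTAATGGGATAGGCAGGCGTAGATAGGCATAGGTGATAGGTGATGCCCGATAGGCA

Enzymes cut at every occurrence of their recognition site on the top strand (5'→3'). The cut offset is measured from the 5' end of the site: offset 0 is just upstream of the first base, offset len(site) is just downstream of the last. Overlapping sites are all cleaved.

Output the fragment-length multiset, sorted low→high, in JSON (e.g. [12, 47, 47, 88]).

[7,7,8,8,9,9,11,11,11,13,14,15,23]

Site scan:
  JekI (GATAGGCA, off=3): starts [9, 55, 97, 111, 138] → cuts [12, 58, 100, 114, 141]
  SqiIX (AGGTGAT, off=3): starts [1, 22, 29, 44, 66, 74, 120, 127] → cuts [4, 25, 32, 47, 69, 77, 123, 130]

All cut coordinates (distinct, sorted): [4, 12, 25, 32, 47, 58, 69, 77, 100, 114, 123, 130, 141]

Fragment lengths:
  4→12: 8 bp
  12→25: 13 bp
  25→32: 7 bp
  32→47: 15 bp
  47→58: 11 bp
  58→69: 11 bp
  69→77: 8 bp
  77→100: 23 bp
  100→114: 14 bp
  114→123: 9 bp
  123→130: 7 bp
  130→141: 11 bp
  141→4 (wrap): 146-141+4 = 9 bp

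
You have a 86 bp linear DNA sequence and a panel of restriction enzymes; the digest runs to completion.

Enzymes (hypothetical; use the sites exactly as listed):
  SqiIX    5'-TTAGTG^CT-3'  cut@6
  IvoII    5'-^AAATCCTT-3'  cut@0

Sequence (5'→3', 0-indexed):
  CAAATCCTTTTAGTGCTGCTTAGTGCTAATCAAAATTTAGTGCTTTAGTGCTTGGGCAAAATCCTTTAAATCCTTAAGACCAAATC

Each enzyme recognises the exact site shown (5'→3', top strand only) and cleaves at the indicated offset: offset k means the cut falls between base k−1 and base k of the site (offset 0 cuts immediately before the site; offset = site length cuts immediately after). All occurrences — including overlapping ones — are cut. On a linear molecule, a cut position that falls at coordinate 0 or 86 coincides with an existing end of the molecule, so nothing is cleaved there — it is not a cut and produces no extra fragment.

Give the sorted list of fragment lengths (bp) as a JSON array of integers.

[1,8,8,9,10,14,17,19]

Per-enzyme occurrences:
  SqiIX TTAGTGCT/6: at [9, 19, 36, 44] ⇒ [15, 25, 42, 50]
  IvoII AAATCCTT/0: at [1, 58, 67] ⇒ [1, 58, 67]

All cut coordinates (distinct, sorted): [1, 15, 25, 42, 50, 58, 67]

Fragment lengths:
  [0,1): 1 bp
  [1,15): 14 bp
  [15,25): 10 bp
  [25,42): 17 bp
  [42,50): 8 bp
  [50,58): 8 bp
  [58,67): 9 bp
  [67,86): 19 bp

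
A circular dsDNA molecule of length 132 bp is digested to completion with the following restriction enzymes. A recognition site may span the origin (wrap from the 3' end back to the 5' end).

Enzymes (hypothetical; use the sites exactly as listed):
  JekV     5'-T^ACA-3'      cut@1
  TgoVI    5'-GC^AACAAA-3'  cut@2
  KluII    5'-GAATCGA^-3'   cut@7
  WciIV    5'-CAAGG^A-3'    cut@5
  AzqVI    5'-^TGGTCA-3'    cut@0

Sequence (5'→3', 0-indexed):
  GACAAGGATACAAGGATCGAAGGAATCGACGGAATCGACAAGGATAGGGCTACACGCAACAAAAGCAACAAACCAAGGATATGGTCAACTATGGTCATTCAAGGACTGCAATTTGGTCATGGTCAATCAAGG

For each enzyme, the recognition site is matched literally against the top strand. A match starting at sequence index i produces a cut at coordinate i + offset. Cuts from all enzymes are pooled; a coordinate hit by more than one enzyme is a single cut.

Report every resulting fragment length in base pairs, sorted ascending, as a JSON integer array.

[2,3,5,6,6,6,8,9,9,9,10,12,13,14,20]

Per-enzyme occurrences:
  JekV TACA/1: at [8, 50] ⇒ [9, 51]
  TgoVI GCAACAAA/2: at [55, 64] ⇒ [57, 66]
  KluII GAATCGA/7: at [22, 31] ⇒ [29, 38]
  WciIV CAAGGA/5: at [2, 10, 38, 73, 99] ⇒ [7, 15, 43, 78, 104]
  AzqVI TGGTCA/0: at [81, 91, 113, 119] ⇒ [81, 91, 113, 119]

Pooled cuts: [7, 9, 15, 29, 38, 43, 51, 57, 66, 78, 81, 91, 104, 113, 119]

Fragment lengths:
  7→9: 2 bp
  9→15: 6 bp
  15→29: 14 bp
  29→38: 9 bp
  38→43: 5 bp
  43→51: 8 bp
  51→57: 6 bp
  57→66: 9 bp
  66→78: 12 bp
  78→81: 3 bp
  81→91: 10 bp
  91→104: 13 bp
  104→113: 9 bp
  113→119: 6 bp
  119→7 (wrap): 132-119+7 = 20 bp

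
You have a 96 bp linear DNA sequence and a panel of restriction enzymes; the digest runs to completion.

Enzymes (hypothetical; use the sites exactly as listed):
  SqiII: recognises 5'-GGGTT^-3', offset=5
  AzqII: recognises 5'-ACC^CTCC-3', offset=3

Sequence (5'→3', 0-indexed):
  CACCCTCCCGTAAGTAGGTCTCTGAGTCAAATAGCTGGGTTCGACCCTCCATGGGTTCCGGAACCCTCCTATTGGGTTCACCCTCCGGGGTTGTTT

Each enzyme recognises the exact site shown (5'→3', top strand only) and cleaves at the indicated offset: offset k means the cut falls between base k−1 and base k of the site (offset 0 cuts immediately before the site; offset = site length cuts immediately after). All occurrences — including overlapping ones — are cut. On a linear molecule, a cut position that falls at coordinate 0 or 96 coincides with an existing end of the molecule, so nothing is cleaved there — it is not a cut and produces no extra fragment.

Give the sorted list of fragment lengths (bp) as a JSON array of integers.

[4,4,4,5,8,10,11,13,37]

Per-enzyme occurrences:
  SqiII (GGGTT, off=5): starts [36, 52, 73, 87] → cuts [41, 57, 78, 92]
  AzqII (ACCCTCC, off=3): starts [1, 43, 62, 79] → cuts [4, 46, 65, 82]

Pooled cuts: [4, 41, 46, 57, 65, 78, 82, 92]

Fragments:
  [0,4): 4 bp
  [4,41): 37 bp
  [41,46): 5 bp
  [46,57): 11 bp
  [57,65): 8 bp
  [65,78): 13 bp
  [78,82): 4 bp
  [82,92): 10 bp
  [92,96): 4 bp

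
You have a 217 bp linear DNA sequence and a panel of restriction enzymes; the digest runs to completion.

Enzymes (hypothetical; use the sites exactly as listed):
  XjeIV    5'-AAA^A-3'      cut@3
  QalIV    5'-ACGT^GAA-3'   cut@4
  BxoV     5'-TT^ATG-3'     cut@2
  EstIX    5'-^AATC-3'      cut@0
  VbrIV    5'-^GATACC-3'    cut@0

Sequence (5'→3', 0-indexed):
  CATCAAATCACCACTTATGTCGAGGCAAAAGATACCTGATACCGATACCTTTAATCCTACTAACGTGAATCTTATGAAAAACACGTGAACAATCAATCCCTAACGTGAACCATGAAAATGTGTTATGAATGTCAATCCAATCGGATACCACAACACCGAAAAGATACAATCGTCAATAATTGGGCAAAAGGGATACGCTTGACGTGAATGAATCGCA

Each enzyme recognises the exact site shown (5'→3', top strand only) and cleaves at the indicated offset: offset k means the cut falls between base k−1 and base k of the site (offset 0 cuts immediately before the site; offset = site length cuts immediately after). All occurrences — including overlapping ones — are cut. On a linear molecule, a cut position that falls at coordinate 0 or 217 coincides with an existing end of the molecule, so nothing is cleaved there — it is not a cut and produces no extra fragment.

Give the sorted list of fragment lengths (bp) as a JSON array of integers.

[1,1,1,4,4,5,5,5,5,6,6,6,6,6,7,7,7,9,9,11,11,12,13,14,17,18,21]

Site scan:
  XjeIV AAAA/3: at [26, 76, 77, 114, 158, 185] ⇒ [29, 79, 80, 117, 161, 188]
  QalIV ACGTGAA/4: at [62, 82, 102, 201] ⇒ [66, 86, 106, 205]
  BxoV TTATG/2: at [14, 71, 122] ⇒ [16, 73, 124]
  EstIX AATC/0: at [5, 52, 67, 90, 94, 133, 138, 167, 210] ⇒ [5, 52, 67, 90, 94, 133, 138, 167, 210]
  VbrIV GATACC/0: at [30, 37, 43, 143] ⇒ [30, 37, 43, 143]

Pooled cuts: [5, 16, 29, 30, 37, 43, 52, 66, 67, 73, 79, 80, 86, 90, 94, 106, 117, 124, 133, 138, 143, 161, 167, 188, 205, 210]

Fragment lengths:
  [0,5): 5 bp
  [5,16): 11 bp
  [16,29): 13 bp
  [29,30): 1 bp
  [30,37): 7 bp
  [37,43): 6 bp
  [43,52): 9 bp
  [52,66): 14 bp
  [66,67): 1 bp
  [67,73): 6 bp
  [73,79): 6 bp
  [79,80): 1 bp
  [80,86): 6 bp
  [86,90): 4 bp
  [90,94): 4 bp
  [94,106): 12 bp
  [106,117): 11 bp
  [117,124): 7 bp
  [124,133): 9 bp
  [133,138): 5 bp
  [138,143): 5 bp
  [143,161): 18 bp
  [161,167): 6 bp
  [167,188): 21 bp
  [188,205): 17 bp
  [205,210): 5 bp
  [210,217): 7 bp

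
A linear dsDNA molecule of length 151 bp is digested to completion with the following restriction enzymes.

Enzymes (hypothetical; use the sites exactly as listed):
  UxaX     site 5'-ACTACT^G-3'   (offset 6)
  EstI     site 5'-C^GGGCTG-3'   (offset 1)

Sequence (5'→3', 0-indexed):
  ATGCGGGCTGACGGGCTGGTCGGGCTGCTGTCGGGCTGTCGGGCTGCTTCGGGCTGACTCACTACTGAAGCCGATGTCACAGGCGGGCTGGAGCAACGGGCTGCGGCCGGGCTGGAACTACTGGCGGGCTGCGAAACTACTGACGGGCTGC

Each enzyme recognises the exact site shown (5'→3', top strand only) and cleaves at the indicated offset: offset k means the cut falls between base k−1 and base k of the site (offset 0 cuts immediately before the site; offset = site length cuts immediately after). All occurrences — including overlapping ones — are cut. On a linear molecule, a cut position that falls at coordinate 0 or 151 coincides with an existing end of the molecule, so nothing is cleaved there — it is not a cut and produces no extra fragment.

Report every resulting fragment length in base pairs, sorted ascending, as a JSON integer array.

Scan for sites:
  UxaX ACTACTG/6: at [60, 116, 135] ⇒ [66, 122, 141]
  EstI CGGGCTG/1: at [3, 11, 20, 31, 39, 49, 83, 96, 107, 124, 143] ⇒ [4, 12, 21, 32, 40, 50, 84, 97, 108, 125, 144]

All cut coordinates (distinct, sorted): [4, 12, 21, 32, 40, 50, 66, 84, 97, 108, 122, 125, 141, 144]

Fragments:
  [0,4): 4 bp
  [4,12): 8 bp
  [12,21): 9 bp
  [21,32): 11 bp
  [32,40): 8 bp
  [40,50): 10 bp
  [50,66): 16 bp
  [66,84): 18 bp
  [84,97): 13 bp
  [97,108): 11 bp
  [108,122): 14 bp
  [122,125): 3 bp
  [125,141): 16 bp
  [141,144): 3 bp
  [144,151): 7 bp

[3,3,4,7,8,8,9,10,11,11,13,14,16,16,18]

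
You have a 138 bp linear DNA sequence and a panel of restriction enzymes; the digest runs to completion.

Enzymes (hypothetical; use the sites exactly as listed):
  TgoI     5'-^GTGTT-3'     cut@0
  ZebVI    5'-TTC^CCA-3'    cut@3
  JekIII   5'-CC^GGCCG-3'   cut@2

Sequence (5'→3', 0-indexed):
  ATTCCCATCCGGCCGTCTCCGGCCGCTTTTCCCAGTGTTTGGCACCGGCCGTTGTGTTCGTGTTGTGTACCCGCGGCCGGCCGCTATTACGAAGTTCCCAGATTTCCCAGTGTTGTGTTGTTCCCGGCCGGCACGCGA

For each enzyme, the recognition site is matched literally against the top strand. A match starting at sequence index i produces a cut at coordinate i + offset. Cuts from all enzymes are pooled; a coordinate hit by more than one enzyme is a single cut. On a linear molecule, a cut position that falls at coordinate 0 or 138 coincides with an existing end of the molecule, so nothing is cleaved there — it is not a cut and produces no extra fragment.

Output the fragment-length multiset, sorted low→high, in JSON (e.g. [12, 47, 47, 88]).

Per-enzyme occurrences:
  TgoI (GTGTT, off=0): starts [34, 53, 59, 109, 114] → cuts [34, 53, 59, 109, 114]
  ZebVI (TTCCCA, off=3): starts [1, 28, 94, 103] → cuts [4, 31, 97, 106]
  JekIII (CCGGCCG, off=2): starts [8, 18, 44, 76, 123] → cuts [10, 20, 46, 78, 125]

All cut coordinates (distinct, sorted): [4, 10, 20, 31, 34, 46, 53, 59, 78, 97, 106, 109, 114, 125]

Fragments:
  [0,4): 4 bp
  [4,10): 6 bp
  [10,20): 10 bp
  [20,31): 11 bp
  [31,34): 3 bp
  [34,46): 12 bp
  [46,53): 7 bp
  [53,59): 6 bp
  [59,78): 19 bp
  [78,97): 19 bp
  [97,106): 9 bp
  [106,109): 3 bp
  [109,114): 5 bp
  [114,125): 11 bp
  [125,138): 13 bp

[3,3,4,5,6,6,7,9,10,11,11,12,13,19,19]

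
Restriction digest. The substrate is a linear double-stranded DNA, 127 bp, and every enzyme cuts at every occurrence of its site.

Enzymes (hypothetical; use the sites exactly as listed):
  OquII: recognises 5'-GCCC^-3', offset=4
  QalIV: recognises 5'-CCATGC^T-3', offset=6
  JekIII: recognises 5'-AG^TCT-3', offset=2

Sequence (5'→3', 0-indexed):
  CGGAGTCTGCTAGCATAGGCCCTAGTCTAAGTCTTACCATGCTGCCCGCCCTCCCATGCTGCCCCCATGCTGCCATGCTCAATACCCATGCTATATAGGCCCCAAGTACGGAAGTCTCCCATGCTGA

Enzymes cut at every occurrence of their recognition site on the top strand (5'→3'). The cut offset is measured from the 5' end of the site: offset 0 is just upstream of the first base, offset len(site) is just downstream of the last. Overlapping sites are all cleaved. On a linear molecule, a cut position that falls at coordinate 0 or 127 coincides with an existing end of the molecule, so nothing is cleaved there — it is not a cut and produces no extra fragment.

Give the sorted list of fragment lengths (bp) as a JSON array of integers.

Site scan:
  OquII (GCCC, off=4): starts [18, 43, 47, 60, 98] → cuts [22, 47, 51, 64, 102]
  QalIV (CCATGCT, off=6): starts [36, 53, 64, 72, 85, 118] → cuts [42, 59, 70, 78, 91, 124]
  JekIII (AGTCT, off=2): starts [3, 23, 29, 112] → cuts [5, 25, 31, 114]

All cut coordinates (distinct, sorted): [5, 22, 25, 31, 42, 47, 51, 59, 64, 70, 78, 91, 102, 114, 124]

Fragment lengths:
  [0,5): 5 bp
  [5,22): 17 bp
  [22,25): 3 bp
  [25,31): 6 bp
  [31,42): 11 bp
  [42,47): 5 bp
  [47,51): 4 bp
  [51,59): 8 bp
  [59,64): 5 bp
  [64,70): 6 bp
  [70,78): 8 bp
  [78,91): 13 bp
  [91,102): 11 bp
  [102,114): 12 bp
  [114,124): 10 bp
  [124,127): 3 bp

[3,3,4,5,5,5,6,6,8,8,10,11,11,12,13,17]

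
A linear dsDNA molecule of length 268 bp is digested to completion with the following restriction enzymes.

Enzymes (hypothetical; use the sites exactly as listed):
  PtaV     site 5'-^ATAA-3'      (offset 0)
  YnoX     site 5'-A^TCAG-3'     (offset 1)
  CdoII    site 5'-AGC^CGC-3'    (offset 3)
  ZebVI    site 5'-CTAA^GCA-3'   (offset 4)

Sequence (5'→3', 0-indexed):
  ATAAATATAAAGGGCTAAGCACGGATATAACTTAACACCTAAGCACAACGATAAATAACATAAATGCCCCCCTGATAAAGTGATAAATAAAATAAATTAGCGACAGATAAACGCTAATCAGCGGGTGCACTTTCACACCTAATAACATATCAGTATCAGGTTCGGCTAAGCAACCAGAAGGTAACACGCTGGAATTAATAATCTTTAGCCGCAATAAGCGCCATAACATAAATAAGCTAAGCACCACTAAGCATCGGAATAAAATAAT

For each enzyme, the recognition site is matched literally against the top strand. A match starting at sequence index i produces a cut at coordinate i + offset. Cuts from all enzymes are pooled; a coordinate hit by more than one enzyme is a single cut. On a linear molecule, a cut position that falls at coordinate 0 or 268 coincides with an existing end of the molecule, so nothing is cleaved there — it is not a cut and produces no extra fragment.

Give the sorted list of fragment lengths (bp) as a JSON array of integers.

Site scan:
  PtaV ATAA/0: at [0, 6, 26, 50, 54, 59, 74, 82, 86, 91, 106, 141, 197, 213, 222, 227, 231, 258, 263] ⇒ [6, 26, 50, 54, 59, 74, 82, 86, 91, 106, 141, 197, 213, 222, 227, 231, 258, 263] (position 0 is a terminus of the linear molecule — no cut)
  YnoX ATCAG/1: at [116, 148, 154] ⇒ [117, 149, 155]
  CdoII AGCCGC/3: at [206] ⇒ [209]
  ZebVI CTAAGCA/4: at [14, 38, 165, 236, 246] ⇒ [18, 42, 169, 240, 250]

All cut coordinates (distinct, sorted): [6, 18, 26, 42, 50, 54, 59, 74, 82, 86, 91, 106, 117, 141, 149, 155, 169, 197, 209, 213, 222, 227, 231, 240, 250, 258, 263]

Fragments:
  [0,6): 6 bp
  [6,18): 12 bp
  [18,26): 8 bp
  [26,42): 16 bp
  [42,50): 8 bp
  [50,54): 4 bp
  [54,59): 5 bp
  [59,74): 15 bp
  [74,82): 8 bp
  [82,86): 4 bp
  [86,91): 5 bp
  [91,106): 15 bp
  [106,117): 11 bp
  [117,141): 24 bp
  [141,149): 8 bp
  [149,155): 6 bp
  [155,169): 14 bp
  [169,197): 28 bp
  [197,209): 12 bp
  [209,213): 4 bp
  [213,222): 9 bp
  [222,227): 5 bp
  [227,231): 4 bp
  [231,240): 9 bp
  [240,250): 10 bp
  [250,258): 8 bp
  [258,263): 5 bp
  [263,268): 5 bp

[4,4,4,4,5,5,5,5,5,6,6,8,8,8,8,8,9,9,10,11,12,12,14,15,15,16,24,28]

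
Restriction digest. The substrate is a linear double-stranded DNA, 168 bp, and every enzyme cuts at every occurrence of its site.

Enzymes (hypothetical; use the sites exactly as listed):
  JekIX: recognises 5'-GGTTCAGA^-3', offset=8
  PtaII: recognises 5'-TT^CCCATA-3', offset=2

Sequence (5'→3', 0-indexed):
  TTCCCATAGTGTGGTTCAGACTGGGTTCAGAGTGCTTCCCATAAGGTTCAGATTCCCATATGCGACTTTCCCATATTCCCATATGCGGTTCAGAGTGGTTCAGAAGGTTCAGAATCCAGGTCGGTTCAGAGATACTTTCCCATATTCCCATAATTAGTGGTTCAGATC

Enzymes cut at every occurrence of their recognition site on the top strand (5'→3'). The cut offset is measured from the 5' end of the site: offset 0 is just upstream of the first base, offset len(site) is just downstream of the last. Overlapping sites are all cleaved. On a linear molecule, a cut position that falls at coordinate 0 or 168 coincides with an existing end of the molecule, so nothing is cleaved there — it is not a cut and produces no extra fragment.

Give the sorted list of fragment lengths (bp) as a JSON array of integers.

Scan for sites:
  JekIX (GGTTCAGA, off=8): starts [12, 23, 44, 86, 96, 105, 122, 158] → cuts [20, 31, 52, 94, 104, 113, 130, 166]
  PtaII (TTCCCATA, off=2): starts [0, 35, 52, 67, 75, 136, 144] → cuts [2, 37, 54, 69, 77, 138, 146]

Pooled cuts: [2, 20, 31, 37, 52, 54, 69, 77, 94, 104, 113, 130, 138, 146, 166]

Fragment lengths:
  [0,2): 2 bp
  [2,20): 18 bp
  [20,31): 11 bp
  [31,37): 6 bp
  [37,52): 15 bp
  [52,54): 2 bp
  [54,69): 15 bp
  [69,77): 8 bp
  [77,94): 17 bp
  [94,104): 10 bp
  [104,113): 9 bp
  [113,130): 17 bp
  [130,138): 8 bp
  [138,146): 8 bp
  [146,166): 20 bp
  [166,168): 2 bp

[2,2,2,6,8,8,8,9,10,11,15,15,17,17,18,20]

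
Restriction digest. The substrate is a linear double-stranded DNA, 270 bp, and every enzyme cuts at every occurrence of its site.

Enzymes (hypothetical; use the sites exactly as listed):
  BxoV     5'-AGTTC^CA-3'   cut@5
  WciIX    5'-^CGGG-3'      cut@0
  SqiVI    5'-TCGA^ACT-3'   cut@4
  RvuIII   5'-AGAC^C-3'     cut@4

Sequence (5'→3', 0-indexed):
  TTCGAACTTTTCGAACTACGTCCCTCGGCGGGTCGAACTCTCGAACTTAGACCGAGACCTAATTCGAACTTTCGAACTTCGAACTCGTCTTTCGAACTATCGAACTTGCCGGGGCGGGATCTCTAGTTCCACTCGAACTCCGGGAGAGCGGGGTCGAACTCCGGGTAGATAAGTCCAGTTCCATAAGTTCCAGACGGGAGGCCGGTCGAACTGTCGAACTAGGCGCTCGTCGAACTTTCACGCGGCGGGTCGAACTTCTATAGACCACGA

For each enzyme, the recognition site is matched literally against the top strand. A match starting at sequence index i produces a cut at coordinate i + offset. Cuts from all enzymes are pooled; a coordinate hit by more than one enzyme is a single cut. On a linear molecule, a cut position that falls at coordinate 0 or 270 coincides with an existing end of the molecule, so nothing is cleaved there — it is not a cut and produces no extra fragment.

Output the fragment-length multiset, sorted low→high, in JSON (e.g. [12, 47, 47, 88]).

Site scan:
  BxoV (AGTTCCA, off=5): starts [124, 176, 185] → cuts [129, 181, 190]
  WciIX (CGGG, off=0): starts [28, 109, 114, 140, 148, 161, 194, 245] → cuts [28, 109, 114, 140, 148, 161, 194, 245]
  SqiVI (TCGAACT, off=4): starts [1, 10, 32, 40, 63, 71, 78, 91, 99, 132, 153, 205, 213, 229, 249] → cuts [5, 14, 36, 44, 67, 75, 82, 95, 103, 136, 157, 209, 217, 233, 253]
  RvuIII (AGACC, off=4): starts [48, 54, 261] → cuts [52, 58, 265]

All cut coordinates (distinct, sorted): [5, 14, 28, 36, 44, 52, 58, 67, 75, 82, 95, 103, 109, 114, 129, 136, 140, 148, 157, 161, 181, 190, 194, 209, 217, 233, 245, 253, 265]

Fragment lengths:
  [0,5): 5 bp
  [5,14): 9 bp
  [14,28): 14 bp
  [28,36): 8 bp
  [36,44): 8 bp
  [44,52): 8 bp
  [52,58): 6 bp
  [58,67): 9 bp
  [67,75): 8 bp
  [75,82): 7 bp
  [82,95): 13 bp
  [95,103): 8 bp
  [103,109): 6 bp
  [109,114): 5 bp
  [114,129): 15 bp
  [129,136): 7 bp
  [136,140): 4 bp
  [140,148): 8 bp
  [148,157): 9 bp
  [157,161): 4 bp
  [161,181): 20 bp
  [181,190): 9 bp
  [190,194): 4 bp
  [194,209): 15 bp
  [209,217): 8 bp
  [217,233): 16 bp
  [233,245): 12 bp
  [245,253): 8 bp
  [253,265): 12 bp
  [265,270): 5 bp

[4,4,4,5,5,5,6,6,7,7,8,8,8,8,8,8,8,8,9,9,9,9,12,12,13,14,15,15,16,20]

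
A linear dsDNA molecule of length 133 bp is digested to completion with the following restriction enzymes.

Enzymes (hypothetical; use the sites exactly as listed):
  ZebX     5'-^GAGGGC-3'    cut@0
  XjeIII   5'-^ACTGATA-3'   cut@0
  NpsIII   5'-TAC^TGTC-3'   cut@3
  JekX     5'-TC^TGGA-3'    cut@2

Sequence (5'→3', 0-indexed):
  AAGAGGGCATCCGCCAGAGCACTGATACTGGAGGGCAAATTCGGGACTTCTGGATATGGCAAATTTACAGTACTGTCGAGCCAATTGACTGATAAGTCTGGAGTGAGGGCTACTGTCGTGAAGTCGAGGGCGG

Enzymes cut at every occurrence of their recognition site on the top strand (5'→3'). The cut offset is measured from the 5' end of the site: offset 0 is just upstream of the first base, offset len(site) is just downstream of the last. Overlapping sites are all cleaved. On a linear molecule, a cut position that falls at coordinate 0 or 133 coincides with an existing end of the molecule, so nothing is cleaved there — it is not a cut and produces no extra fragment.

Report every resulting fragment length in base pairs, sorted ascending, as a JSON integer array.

[2,6,8,9,10,11,12,14,18,20,23]

Scan for sites:
  ZebX (GAGGGC, off=0): starts [2, 30, 104, 125] → cuts [2, 30, 104, 125]
  XjeIII (ACTGATA, off=0): starts [20, 87] → cuts [20, 87]
  NpsIII (TACTGTC, off=3): starts [70, 110] → cuts [73, 113]
  JekX (TCTGGA, off=2): starts [48, 96] → cuts [50, 98]

Pooled cuts: [2, 20, 30, 50, 73, 87, 98, 104, 113, 125]

Fragments:
  [0,2): 2 bp
  [2,20): 18 bp
  [20,30): 10 bp
  [30,50): 20 bp
  [50,73): 23 bp
  [73,87): 14 bp
  [87,98): 11 bp
  [98,104): 6 bp
  [104,113): 9 bp
  [113,125): 12 bp
  [125,133): 8 bp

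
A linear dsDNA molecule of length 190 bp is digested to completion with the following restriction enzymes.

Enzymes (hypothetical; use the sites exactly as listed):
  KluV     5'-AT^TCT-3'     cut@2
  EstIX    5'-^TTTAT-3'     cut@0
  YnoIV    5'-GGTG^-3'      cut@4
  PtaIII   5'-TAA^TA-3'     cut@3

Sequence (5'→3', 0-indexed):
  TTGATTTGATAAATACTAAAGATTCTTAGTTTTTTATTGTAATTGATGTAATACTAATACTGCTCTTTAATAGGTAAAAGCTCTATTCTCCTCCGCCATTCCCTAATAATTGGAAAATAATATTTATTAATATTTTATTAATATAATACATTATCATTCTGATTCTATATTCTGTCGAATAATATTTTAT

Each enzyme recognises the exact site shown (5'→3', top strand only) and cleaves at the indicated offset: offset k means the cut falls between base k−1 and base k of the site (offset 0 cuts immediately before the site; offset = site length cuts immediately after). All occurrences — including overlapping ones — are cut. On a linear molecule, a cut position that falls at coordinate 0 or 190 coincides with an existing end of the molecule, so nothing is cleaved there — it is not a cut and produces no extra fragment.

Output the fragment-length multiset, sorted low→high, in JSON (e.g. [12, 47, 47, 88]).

[2,3,3,5,5,6,6,7,8,8,9,11,12,13,14,16,19,20,23]

Per-enzyme occurrences:
  KluV (ATTCT, off=2): starts [21, 84, 155, 161, 168] → cuts [23, 86, 157, 163, 170]
  EstIX (TTTAT, off=0): starts [32, 122, 133, 185] → cuts [32, 122, 133, 185]
  YnoIV (GGTG, off=4): no sites
  PtaIII (TAATA, off=3): starts [48, 54, 67, 103, 117, 127, 138, 143, 179] → cuts [51, 57, 70, 106, 120, 130, 141, 146, 182]

Pooled cuts: [23, 32, 51, 57, 70, 86, 106, 120, 122, 130, 133, 141, 146, 157, 163, 170, 182, 185]

Fragments:
  [0,23): 23 bp
  [23,32): 9 bp
  [32,51): 19 bp
  [51,57): 6 bp
  [57,70): 13 bp
  [70,86): 16 bp
  [86,106): 20 bp
  [106,120): 14 bp
  [120,122): 2 bp
  [122,130): 8 bp
  [130,133): 3 bp
  [133,141): 8 bp
  [141,146): 5 bp
  [146,157): 11 bp
  [157,163): 6 bp
  [163,170): 7 bp
  [170,182): 12 bp
  [182,185): 3 bp
  [185,190): 5 bp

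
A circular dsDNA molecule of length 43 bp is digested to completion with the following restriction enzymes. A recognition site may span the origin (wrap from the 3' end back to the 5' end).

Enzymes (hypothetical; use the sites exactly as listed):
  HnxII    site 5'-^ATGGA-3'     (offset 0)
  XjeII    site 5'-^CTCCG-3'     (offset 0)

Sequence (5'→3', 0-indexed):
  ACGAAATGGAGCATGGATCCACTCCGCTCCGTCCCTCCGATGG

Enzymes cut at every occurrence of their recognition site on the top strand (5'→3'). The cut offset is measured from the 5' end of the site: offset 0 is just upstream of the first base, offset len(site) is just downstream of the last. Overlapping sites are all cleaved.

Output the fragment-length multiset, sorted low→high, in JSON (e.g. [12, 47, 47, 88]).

[5,5,7,8,9,9]

Scan for sites:
  HnxII (ATGGA, off=0): starts [5, 12, 39] → cuts [5, 12, 39]
  XjeII (CTCCG, off=0): starts [21, 26, 34] → cuts [21, 26, 34]

All cut coordinates (distinct, sorted): [5, 12, 21, 26, 34, 39]

Fragment lengths:
  5→12: 7 bp
  12→21: 9 bp
  21→26: 5 bp
  26→34: 8 bp
  34→39: 5 bp
  39→5 (wrap): 43-39+5 = 9 bp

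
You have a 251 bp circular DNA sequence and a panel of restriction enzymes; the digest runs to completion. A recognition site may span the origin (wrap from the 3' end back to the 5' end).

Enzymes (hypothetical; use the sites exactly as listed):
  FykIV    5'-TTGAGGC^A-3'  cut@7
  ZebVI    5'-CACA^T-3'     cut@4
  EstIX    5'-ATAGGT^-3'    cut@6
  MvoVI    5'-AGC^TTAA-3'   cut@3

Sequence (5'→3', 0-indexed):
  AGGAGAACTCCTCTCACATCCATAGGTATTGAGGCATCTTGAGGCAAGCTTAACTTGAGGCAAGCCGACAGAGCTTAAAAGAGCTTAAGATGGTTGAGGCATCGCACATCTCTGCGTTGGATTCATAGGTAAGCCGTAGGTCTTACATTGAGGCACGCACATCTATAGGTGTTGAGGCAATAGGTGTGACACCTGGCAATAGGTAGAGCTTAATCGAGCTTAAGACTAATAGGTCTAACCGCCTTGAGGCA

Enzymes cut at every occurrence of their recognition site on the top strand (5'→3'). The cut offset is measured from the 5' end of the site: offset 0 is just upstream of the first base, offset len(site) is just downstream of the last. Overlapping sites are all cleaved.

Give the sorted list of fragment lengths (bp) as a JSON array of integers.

Scan for sites:
  FykIV TTGAGGCA/7: at [28, 38, 54, 93, 147, 171, 243] ⇒ [35, 45, 61, 100, 154, 178, 250]
  ZebVI CACAT/4: at [14, 104, 157] ⇒ [18, 108, 161]
  EstIX ATAGGT/6: at [21, 124, 164, 179, 198, 228] ⇒ [27, 130, 170, 185, 204, 234]
  MvoVI AGCTTAA/3: at [46, 71, 81, 206, 216] ⇒ [49, 74, 84, 209, 219]

All cut coordinates (distinct, sorted): [18, 27, 35, 45, 49, 61, 74, 84, 100, 108, 130, 154, 161, 170, 178, 185, 204, 209, 219, 234, 250]

Fragments:
  18→27: 9 bp
  27→35: 8 bp
  35→45: 10 bp
  45→49: 4 bp
  49→61: 12 bp
  61→74: 13 bp
  74→84: 10 bp
  84→100: 16 bp
  100→108: 8 bp
  108→130: 22 bp
  130→154: 24 bp
  154→161: 7 bp
  161→170: 9 bp
  170→178: 8 bp
  178→185: 7 bp
  185→204: 19 bp
  204→209: 5 bp
  209→219: 10 bp
  219→234: 15 bp
  234→250: 16 bp
  250→18 (wrap): 251-250+18 = 19 bp

[4,5,7,7,8,8,8,9,9,10,10,10,12,13,15,16,16,19,19,22,24]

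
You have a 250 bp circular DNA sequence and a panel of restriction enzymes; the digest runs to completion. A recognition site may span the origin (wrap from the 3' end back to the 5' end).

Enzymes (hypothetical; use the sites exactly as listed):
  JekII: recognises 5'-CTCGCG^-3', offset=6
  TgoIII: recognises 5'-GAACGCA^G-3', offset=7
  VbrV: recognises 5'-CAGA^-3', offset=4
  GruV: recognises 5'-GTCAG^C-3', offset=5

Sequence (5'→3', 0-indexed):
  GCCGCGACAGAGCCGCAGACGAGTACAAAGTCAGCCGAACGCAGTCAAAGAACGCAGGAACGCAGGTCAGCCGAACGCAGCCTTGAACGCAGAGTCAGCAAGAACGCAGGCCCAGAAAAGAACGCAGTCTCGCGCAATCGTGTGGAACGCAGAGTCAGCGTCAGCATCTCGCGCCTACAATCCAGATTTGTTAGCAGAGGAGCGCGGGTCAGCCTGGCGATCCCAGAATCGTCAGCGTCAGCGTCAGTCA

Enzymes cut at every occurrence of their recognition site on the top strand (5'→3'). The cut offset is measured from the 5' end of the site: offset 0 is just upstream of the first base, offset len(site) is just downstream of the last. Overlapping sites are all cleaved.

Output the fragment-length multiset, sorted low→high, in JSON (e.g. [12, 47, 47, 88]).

[2,2,5,5,6,6,6,8,8,8,8,8,9,9,9,10,10,10,10,12,12,13,13,14,15,15,17]

Scan for sites:
  JekII (CTCGCG, off=6): starts [128, 167] → cuts [134, 173]
  TgoIII (GAACGCAG, off=7): starts [36, 49, 57, 72, 84, 101, 119, 144] → cuts [43, 56, 64, 79, 91, 108, 126, 151]
  VbrV (CAGA, off=4): starts [7, 15, 89, 112, 149, 182, 194, 223] → cuts [11, 19, 93, 116, 153, 186, 198, 227]
  GruV (GTCAGC, off=5): starts [29, 65, 93, 153, 159, 207, 230, 236, 246] → cuts [1, 34, 70, 98, 158, 164, 212, 235, 241]

Pooled cuts: [1, 11, 19, 34, 43, 56, 64, 70, 79, 91, 93, 98, 108, 116, 126, 134, 151, 153, 158, 164, 173, 186, 198, 212, 227, 235, 241]

Fragments:
  1→11: 10 bp
  11→19: 8 bp
  19→34: 15 bp
  34→43: 9 bp
  43→56: 13 bp
  56→64: 8 bp
  64→70: 6 bp
  70→79: 9 bp
  79→91: 12 bp
  91→93: 2 bp
  93→98: 5 bp
  98→108: 10 bp
  108→116: 8 bp
  116→126: 10 bp
  126→134: 8 bp
  134→151: 17 bp
  151→153: 2 bp
  153→158: 5 bp
  158→164: 6 bp
  164→173: 9 bp
  173→186: 13 bp
  186→198: 12 bp
  198→212: 14 bp
  212→227: 15 bp
  227→235: 8 bp
  235→241: 6 bp
  241→1 (wrap): 250-241+1 = 10 bp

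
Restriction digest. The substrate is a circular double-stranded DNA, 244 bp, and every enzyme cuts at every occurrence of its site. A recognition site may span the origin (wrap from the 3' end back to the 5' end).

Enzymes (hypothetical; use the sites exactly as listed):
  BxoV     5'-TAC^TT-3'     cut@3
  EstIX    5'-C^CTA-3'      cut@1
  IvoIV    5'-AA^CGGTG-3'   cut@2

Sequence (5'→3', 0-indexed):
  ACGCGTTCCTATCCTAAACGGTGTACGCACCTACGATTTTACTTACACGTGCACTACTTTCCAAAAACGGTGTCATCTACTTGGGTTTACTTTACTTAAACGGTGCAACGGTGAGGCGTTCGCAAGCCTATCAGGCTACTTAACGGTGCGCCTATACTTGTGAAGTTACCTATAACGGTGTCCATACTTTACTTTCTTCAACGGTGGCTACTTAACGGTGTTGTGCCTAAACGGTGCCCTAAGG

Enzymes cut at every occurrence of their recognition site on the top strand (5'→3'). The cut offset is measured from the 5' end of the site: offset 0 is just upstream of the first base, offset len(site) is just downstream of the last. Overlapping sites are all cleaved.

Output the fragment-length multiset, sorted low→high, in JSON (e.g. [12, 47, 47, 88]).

[4,4,5,5,5,5,5,5,6,6,7,8,8,9,10,10,10,11,12,12,12,12,12,13,14,15,19]

Scan for sites:
  BxoV TACTT/3: at [39, 54, 77, 87, 92, 136, 154, 184, 189, 208] ⇒ [42, 57, 80, 90, 95, 139, 157, 187, 192, 211]
  EstIX CCTA/1: at [7, 12, 29, 126, 150, 168, 225, 237] ⇒ [8, 13, 30, 127, 151, 169, 226, 238]
  IvoIV AACGGTG/2: at [16, 65, 98, 106, 141, 173, 199, 213, 229] ⇒ [18, 67, 100, 108, 143, 175, 201, 215, 231]

Pooled cuts: [8, 13, 18, 30, 42, 57, 67, 80, 90, 95, 100, 108, 127, 139, 143, 151, 157, 169, 175, 187, 192, 201, 211, 215, 226, 231, 238]

Fragments:
  8→13: 5 bp
  13→18: 5 bp
  18→30: 12 bp
  30→42: 12 bp
  42→57: 15 bp
  57→67: 10 bp
  67→80: 13 bp
  80→90: 10 bp
  90→95: 5 bp
  95→100: 5 bp
  100→108: 8 bp
  108→127: 19 bp
  127→139: 12 bp
  139→143: 4 bp
  143→151: 8 bp
  151→157: 6 bp
  157→169: 12 bp
  169→175: 6 bp
  175→187: 12 bp
  187→192: 5 bp
  192→201: 9 bp
  201→211: 10 bp
  211→215: 4 bp
  215→226: 11 bp
  226→231: 5 bp
  231→238: 7 bp
  238→8 (wrap): 244-238+8 = 14 bp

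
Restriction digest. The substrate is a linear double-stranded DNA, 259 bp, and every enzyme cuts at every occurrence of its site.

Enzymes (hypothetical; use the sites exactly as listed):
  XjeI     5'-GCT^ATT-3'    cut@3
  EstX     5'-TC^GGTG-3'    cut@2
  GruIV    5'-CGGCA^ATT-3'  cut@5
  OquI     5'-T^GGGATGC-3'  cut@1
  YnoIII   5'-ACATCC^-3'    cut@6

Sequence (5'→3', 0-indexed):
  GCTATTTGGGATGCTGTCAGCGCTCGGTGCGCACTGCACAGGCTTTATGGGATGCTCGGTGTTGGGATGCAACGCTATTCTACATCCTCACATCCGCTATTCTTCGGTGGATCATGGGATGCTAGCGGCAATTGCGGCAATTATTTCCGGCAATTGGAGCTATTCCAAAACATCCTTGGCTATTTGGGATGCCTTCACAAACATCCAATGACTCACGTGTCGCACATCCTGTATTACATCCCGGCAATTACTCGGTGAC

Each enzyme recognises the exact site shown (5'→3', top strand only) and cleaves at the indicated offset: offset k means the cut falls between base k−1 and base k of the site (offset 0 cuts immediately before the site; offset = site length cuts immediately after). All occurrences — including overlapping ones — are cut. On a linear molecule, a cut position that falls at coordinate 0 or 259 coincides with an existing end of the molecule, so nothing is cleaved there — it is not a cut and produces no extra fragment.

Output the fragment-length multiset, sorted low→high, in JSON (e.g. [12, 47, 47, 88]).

Scan for sites:
  XjeI GCTATT/3: at [0, 73, 95, 158, 178] ⇒ [3, 76, 98, 161, 181]
  EstX TCGGTG/2: at [23, 55, 103, 251] ⇒ [25, 57, 105, 253]
  GruIV CGGCAATT/5: at [125, 134, 147, 241] ⇒ [130, 139, 152, 246]
  OquI TGGGATGC/1: at [6, 47, 62, 114, 184] ⇒ [7, 48, 63, 115, 185]
  YnoIII ACATCC/6: at [81, 89, 169, 200, 223, 235] ⇒ [87, 95, 175, 206, 229, 241]

All cut coordinates (distinct, sorted): [3, 7, 25, 48, 57, 63, 76, 87, 95, 98, 105, 115, 130, 139, 152, 161, 175, 181, 185, 206, 229, 241, 246, 253]

Fragments:
  [0,3): 3 bp
  [3,7): 4 bp
  [7,25): 18 bp
  [25,48): 23 bp
  [48,57): 9 bp
  [57,63): 6 bp
  [63,76): 13 bp
  [76,87): 11 bp
  [87,95): 8 bp
  [95,98): 3 bp
  [98,105): 7 bp
  [105,115): 10 bp
  [115,130): 15 bp
  [130,139): 9 bp
  [139,152): 13 bp
  [152,161): 9 bp
  [161,175): 14 bp
  [175,181): 6 bp
  [181,185): 4 bp
  [185,206): 21 bp
  [206,229): 23 bp
  [229,241): 12 bp
  [241,246): 5 bp
  [246,253): 7 bp
  [253,259): 6 bp

[3,3,4,4,5,6,6,6,7,7,8,9,9,9,10,11,12,13,13,14,15,18,21,23,23]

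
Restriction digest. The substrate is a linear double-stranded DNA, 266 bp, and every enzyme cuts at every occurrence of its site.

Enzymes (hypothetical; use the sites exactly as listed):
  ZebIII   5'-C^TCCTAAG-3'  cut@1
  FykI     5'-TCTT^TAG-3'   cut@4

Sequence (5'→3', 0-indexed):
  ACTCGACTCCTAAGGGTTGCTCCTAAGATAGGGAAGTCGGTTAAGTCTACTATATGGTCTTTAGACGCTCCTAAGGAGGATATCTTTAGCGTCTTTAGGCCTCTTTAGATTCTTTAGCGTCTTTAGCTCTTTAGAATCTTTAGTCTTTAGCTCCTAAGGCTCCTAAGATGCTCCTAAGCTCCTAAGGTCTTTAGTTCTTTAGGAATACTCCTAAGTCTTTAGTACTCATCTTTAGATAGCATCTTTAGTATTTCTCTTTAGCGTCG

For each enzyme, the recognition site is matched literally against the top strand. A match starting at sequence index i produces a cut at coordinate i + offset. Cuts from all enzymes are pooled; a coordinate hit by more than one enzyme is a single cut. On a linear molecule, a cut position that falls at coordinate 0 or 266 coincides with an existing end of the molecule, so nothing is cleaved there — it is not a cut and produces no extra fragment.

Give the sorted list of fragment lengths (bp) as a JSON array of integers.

[4,7,7,7,8,8,8,8,9,9,9,9,9,9,10,11,11,12,13,13,13,13,18,41]

Site scan:
  ZebIII (CTCCTAAG, off=1): starts [6, 19, 67, 150, 159, 170, 178, 207] → cuts [7, 20, 68, 151, 160, 171, 179, 208]
  FykI (TCTTTAG, off=4): starts [57, 82, 91, 101, 110, 119, 127, 136, 143, 187, 195, 215, 228, 241, 254] → cuts [61, 86, 95, 105, 114, 123, 131, 140, 147, 191, 199, 219, 232, 245, 258]

Pooled cuts: [7, 20, 61, 68, 86, 95, 105, 114, 123, 131, 140, 147, 151, 160, 171, 179, 191, 199, 208, 219, 232, 245, 258]

Fragment lengths:
  [0,7): 7 bp
  [7,20): 13 bp
  [20,61): 41 bp
  [61,68): 7 bp
  [68,86): 18 bp
  [86,95): 9 bp
  [95,105): 10 bp
  [105,114): 9 bp
  [114,123): 9 bp
  [123,131): 8 bp
  [131,140): 9 bp
  [140,147): 7 bp
  [147,151): 4 bp
  [151,160): 9 bp
  [160,171): 11 bp
  [171,179): 8 bp
  [179,191): 12 bp
  [191,199): 8 bp
  [199,208): 9 bp
  [208,219): 11 bp
  [219,232): 13 bp
  [232,245): 13 bp
  [245,258): 13 bp
  [258,266): 8 bp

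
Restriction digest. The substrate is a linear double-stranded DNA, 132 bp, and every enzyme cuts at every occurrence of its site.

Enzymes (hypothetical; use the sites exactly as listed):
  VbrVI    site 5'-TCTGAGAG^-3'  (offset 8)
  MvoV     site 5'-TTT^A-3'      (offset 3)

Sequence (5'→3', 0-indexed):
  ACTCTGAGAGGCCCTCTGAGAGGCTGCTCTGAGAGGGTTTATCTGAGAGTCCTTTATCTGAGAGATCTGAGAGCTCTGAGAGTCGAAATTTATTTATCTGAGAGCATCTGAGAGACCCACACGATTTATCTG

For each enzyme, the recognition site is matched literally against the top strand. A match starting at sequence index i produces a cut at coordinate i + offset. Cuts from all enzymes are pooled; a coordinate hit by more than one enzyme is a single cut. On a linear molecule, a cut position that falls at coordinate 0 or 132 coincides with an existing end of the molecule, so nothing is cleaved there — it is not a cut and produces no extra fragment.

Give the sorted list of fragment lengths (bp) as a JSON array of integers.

Scan for sites:
  VbrVI TCTGAGAG/8: at [2, 14, 27, 41, 56, 65, 74, 96, 106] ⇒ [10, 22, 35, 49, 64, 73, 82, 104, 114]
  MvoV TTTA/3: at [37, 52, 88, 92, 124] ⇒ [40, 55, 91, 95, 127]

All cut coordinates (distinct, sorted): [10, 22, 35, 40, 49, 55, 64, 73, 82, 91, 95, 104, 114, 127]

Fragments:
  [0,10): 10 bp
  [10,22): 12 bp
  [22,35): 13 bp
  [35,40): 5 bp
  [40,49): 9 bp
  [49,55): 6 bp
  [55,64): 9 bp
  [64,73): 9 bp
  [73,82): 9 bp
  [82,91): 9 bp
  [91,95): 4 bp
  [95,104): 9 bp
  [104,114): 10 bp
  [114,127): 13 bp
  [127,132): 5 bp

[4,5,5,6,9,9,9,9,9,9,10,10,12,13,13]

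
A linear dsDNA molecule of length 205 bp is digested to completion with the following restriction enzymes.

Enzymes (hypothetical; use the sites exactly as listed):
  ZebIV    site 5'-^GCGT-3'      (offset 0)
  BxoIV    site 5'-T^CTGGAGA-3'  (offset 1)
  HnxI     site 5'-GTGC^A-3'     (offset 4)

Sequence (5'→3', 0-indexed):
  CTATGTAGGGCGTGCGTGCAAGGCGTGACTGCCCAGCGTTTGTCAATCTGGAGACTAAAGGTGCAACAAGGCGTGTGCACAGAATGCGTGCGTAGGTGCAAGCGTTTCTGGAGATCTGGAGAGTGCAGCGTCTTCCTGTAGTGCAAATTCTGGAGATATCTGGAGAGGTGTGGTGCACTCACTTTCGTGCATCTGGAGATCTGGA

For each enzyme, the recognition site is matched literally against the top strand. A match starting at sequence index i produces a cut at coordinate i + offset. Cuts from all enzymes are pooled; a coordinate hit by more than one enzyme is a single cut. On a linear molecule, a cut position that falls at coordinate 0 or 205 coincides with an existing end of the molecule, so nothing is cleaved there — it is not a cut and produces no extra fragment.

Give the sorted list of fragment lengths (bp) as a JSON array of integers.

[1,2,2,3,4,4,5,6,6,6,7,8,8,9,10,10,11,12,13,13,14,17,17,17]

Per-enzyme occurrences:
  ZebIV GCGT/0: at [9, 13, 22, 35, 70, 85, 89, 101, 127] ⇒ [9, 13, 22, 35, 70, 85, 89, 101, 127]
  BxoIV TCTGGAGA/1: at [46, 106, 114, 148, 158, 191] ⇒ [47, 107, 115, 149, 159, 192]
  HnxI GTGCA/4: at [15, 60, 74, 95, 122, 140, 172, 186] ⇒ [19, 64, 78, 99, 126, 144, 176, 190]

All cut coordinates (distinct, sorted): [9, 13, 19, 22, 35, 47, 64, 70, 78, 85, 89, 99, 101, 107, 115, 126, 127, 144, 149, 159, 176, 190, 192]

Fragments:
  [0,9): 9 bp
  [9,13): 4 bp
  [13,19): 6 bp
  [19,22): 3 bp
  [22,35): 13 bp
  [35,47): 12 bp
  [47,64): 17 bp
  [64,70): 6 bp
  [70,78): 8 bp
  [78,85): 7 bp
  [85,89): 4 bp
  [89,99): 10 bp
  [99,101): 2 bp
  [101,107): 6 bp
  [107,115): 8 bp
  [115,126): 11 bp
  [126,127): 1 bp
  [127,144): 17 bp
  [144,149): 5 bp
  [149,159): 10 bp
  [159,176): 17 bp
  [176,190): 14 bp
  [190,192): 2 bp
  [192,205): 13 bp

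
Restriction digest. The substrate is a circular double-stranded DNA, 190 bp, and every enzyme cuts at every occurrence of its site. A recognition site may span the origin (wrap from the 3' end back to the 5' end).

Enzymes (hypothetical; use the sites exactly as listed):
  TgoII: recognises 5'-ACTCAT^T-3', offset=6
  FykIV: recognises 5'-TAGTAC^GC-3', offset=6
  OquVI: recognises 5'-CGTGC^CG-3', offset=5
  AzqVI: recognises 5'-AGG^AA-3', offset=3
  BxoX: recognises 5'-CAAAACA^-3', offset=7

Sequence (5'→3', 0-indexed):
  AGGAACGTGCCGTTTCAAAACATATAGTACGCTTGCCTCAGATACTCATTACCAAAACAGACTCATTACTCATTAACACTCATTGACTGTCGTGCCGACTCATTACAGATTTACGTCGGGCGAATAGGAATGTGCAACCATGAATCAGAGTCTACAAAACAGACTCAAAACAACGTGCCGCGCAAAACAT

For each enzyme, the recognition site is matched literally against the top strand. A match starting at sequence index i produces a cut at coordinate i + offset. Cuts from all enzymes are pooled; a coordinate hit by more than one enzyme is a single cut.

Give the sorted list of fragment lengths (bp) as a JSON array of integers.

[4,6,7,7,7,8,8,10,10,11,11,12,12,19,25,33]

Per-enzyme occurrences:
  TgoII (ACTCATT, off=6): starts [43, 60, 67, 77, 97] → cuts [49, 66, 73, 83, 103]
  FykIV (TAGTACGC, off=6): starts [24] → cuts [30]
  OquVI (CGTGCCG, off=5): starts [5, 90, 173] → cuts [10, 95, 178]
  AzqVI (AGGAA, off=3): starts [0, 125] → cuts [3, 128]
  BxoX (CAAAACA, off=7): starts [15, 52, 154, 165, 182] → cuts [22, 59, 161, 172, 189]

Pooled cuts: [3, 10, 22, 30, 49, 59, 66, 73, 83, 95, 103, 128, 161, 172, 178, 189]

Fragments:
  3→10: 7 bp
  10→22: 12 bp
  22→30: 8 bp
  30→49: 19 bp
  49→59: 10 bp
  59→66: 7 bp
  66→73: 7 bp
  73→83: 10 bp
  83→95: 12 bp
  95→103: 8 bp
  103→128: 25 bp
  128→161: 33 bp
  161→172: 11 bp
  172→178: 6 bp
  178→189: 11 bp
  189→3 (wrap): 190-189+3 = 4 bp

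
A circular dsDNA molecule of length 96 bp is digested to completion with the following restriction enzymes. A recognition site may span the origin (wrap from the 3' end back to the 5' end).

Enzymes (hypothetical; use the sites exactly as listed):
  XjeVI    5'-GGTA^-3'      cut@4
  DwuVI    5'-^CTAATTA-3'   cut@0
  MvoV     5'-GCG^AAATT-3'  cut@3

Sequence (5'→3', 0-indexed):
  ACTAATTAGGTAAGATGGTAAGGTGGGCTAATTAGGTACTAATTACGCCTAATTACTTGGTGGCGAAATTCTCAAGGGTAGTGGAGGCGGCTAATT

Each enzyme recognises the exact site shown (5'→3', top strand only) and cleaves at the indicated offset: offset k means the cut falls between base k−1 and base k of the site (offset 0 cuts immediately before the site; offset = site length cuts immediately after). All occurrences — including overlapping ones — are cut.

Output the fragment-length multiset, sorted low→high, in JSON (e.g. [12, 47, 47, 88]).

Scan for sites:
  XjeVI (GGTA, off=4): starts [8, 16, 34, 76] → cuts [12, 20, 38, 80]
  DwuVI (CTAATTA, off=0): starts [1, 27, 38, 48, 90] → cuts [1, 27, 38, 48, 90]
  MvoV (GCGAAATT, off=3): starts [62] → cuts [65]

Pooled cuts: [1, 12, 20, 27, 38, 48, 65, 80, 90]

Fragment lengths:
  1→12: 11 bp
  12→20: 8 bp
  20→27: 7 bp
  27→38: 11 bp
  38→48: 10 bp
  48→65: 17 bp
  65→80: 15 bp
  80→90: 10 bp
  90→1 (wrap): 96-90+1 = 7 bp

[7,7,8,10,10,11,11,15,17]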